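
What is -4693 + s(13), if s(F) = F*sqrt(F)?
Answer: -4693 + 13*sqrt(13) ≈ -4646.1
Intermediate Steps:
s(F) = F**(3/2)
-4693 + s(13) = -4693 + 13**(3/2) = -4693 + 13*sqrt(13)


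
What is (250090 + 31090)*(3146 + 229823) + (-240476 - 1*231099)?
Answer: 65505751845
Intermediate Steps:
(250090 + 31090)*(3146 + 229823) + (-240476 - 1*231099) = 281180*232969 + (-240476 - 231099) = 65506223420 - 471575 = 65505751845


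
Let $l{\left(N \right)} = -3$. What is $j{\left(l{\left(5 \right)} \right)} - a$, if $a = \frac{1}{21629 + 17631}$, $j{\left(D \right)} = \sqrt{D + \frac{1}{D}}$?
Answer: $- \frac{1}{39260} + \frac{i \sqrt{30}}{3} \approx -2.5471 \cdot 10^{-5} + 1.8257 i$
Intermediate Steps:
$a = \frac{1}{39260} \approx 2.5471 \cdot 10^{-5}$
$j{\left(l{\left(5 \right)} \right)} - a = \sqrt{-3 + \frac{1}{-3}} - \frac{1}{39260} = \sqrt{-3 - \frac{1}{3}} - \frac{1}{39260} = \sqrt{- \frac{10}{3}} - \frac{1}{39260} = \frac{i \sqrt{30}}{3} - \frac{1}{39260} = - \frac{1}{39260} + \frac{i \sqrt{30}}{3}$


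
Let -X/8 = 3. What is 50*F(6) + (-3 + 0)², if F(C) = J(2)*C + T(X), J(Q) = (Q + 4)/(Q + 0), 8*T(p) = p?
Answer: 759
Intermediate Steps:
X = -24 (X = -8*3 = -24)
T(p) = p/8
J(Q) = (4 + Q)/Q
F(C) = -3 + 3*C (F(C) = ((4 + 2)/2)*C + (⅛)*(-24) = ((½)*6)*C - 3 = 3*C - 3 = -3 + 3*C)
50*F(6) + (-3 + 0)² = 50*(-3 + 3*6) + (-3 + 0)² = 50*(-3 + 18) + (-3)² = 50*15 + 9 = 750 + 9 = 759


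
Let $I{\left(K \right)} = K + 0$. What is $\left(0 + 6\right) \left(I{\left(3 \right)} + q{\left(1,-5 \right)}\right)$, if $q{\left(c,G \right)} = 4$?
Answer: $42$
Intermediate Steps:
$I{\left(K \right)} = K$
$\left(0 + 6\right) \left(I{\left(3 \right)} + q{\left(1,-5 \right)}\right) = \left(0 + 6\right) \left(3 + 4\right) = 6 \cdot 7 = 42$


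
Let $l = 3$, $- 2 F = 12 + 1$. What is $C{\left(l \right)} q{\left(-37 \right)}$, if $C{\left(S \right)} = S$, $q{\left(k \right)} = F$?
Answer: $- \frac{39}{2} \approx -19.5$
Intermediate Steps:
$F = - \frac{13}{2}$ ($F = - \frac{12 + 1}{2} = \left(- \frac{1}{2}\right) 13 = - \frac{13}{2} \approx -6.5$)
$q{\left(k \right)} = - \frac{13}{2}$
$C{\left(l \right)} q{\left(-37 \right)} = 3 \left(- \frac{13}{2}\right) = - \frac{39}{2}$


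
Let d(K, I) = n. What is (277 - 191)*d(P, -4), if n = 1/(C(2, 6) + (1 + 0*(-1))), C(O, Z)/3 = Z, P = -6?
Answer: 86/19 ≈ 4.5263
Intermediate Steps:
C(O, Z) = 3*Z
n = 1/19 (n = 1/(3*6 + (1 + 0*(-1))) = 1/(18 + (1 + 0)) = 1/(18 + 1) = 1/19 ≈ 0.052632)
d(K, I) = 1/19
(277 - 191)*d(P, -4) = (277 - 191)*(1/19) = 86*(1/19) = 86/19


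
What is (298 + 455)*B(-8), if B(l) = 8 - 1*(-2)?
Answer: 7530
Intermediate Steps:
B(l) = 10 (B(l) = 8 + 2 = 10)
(298 + 455)*B(-8) = (298 + 455)*10 = 753*10 = 7530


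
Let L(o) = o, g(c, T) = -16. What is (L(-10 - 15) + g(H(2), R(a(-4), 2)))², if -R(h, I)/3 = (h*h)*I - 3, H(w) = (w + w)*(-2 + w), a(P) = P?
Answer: 1681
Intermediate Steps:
H(w) = 2*w*(-2 + w) (H(w) = (2*w)*(-2 + w) = 2*w*(-2 + w))
R(h, I) = 9 - 3*I*h² (R(h, I) = -3*((h*h)*I - 3) = -3*(h²*I - 3) = -3*(I*h² - 3) = -3*(-3 + I*h²) = 9 - 3*I*h²)
(L(-10 - 15) + g(H(2), R(a(-4), 2)))² = ((-10 - 15) - 16)² = (-25 - 16)² = (-41)² = 1681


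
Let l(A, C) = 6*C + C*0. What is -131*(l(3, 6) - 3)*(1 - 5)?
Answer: 17292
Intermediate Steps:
l(A, C) = 6*C (l(A, C) = 6*C + 0 = 6*C)
-131*(l(3, 6) - 3)*(1 - 5) = -131*(6*6 - 3)*(1 - 5) = -131*(36 - 3)*(-4) = -4323*(-4) = -131*(-132) = 17292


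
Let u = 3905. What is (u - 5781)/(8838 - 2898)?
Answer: -469/1485 ≈ -0.31582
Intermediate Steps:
(u - 5781)/(8838 - 2898) = (3905 - 5781)/(8838 - 2898) = -1876/5940 = -1876*1/5940 = -469/1485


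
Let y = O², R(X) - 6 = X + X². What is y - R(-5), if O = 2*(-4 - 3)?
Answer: 170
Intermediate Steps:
O = -14 (O = 2*(-7) = -14)
R(X) = 6 + X + X² (R(X) = 6 + (X + X²) = 6 + X + X²)
y = 196 (y = (-14)² = 196)
y - R(-5) = 196 - (6 - 5 + (-5)²) = 196 - (6 - 5 + 25) = 196 - 1*26 = 196 - 26 = 170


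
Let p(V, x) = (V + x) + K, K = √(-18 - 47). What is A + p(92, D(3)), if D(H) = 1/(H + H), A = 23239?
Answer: 139987/6 + I*√65 ≈ 23331.0 + 8.0623*I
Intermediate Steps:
D(H) = 1/(2*H)
K = I*√65 (K = √(-65) = I*√65 ≈ 8.0623*I)
p(V, x) = V + x + I*√65 (p(V, x) = (V + x) + I*√65 = V + x + I*√65)
A + p(92, D(3)) = 23239 + (92 + (½)/3 + I*√65) = 23239 + (92 + (½)*(⅓) + I*√65) = 23239 + (92 + ⅙ + I*√65) = 23239 + (553/6 + I*√65) = 139987/6 + I*√65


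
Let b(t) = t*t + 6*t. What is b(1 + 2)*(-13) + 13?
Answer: -338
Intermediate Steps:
b(t) = t² + 6*t
b(1 + 2)*(-13) + 13 = ((1 + 2)*(6 + (1 + 2)))*(-13) + 13 = (3*(6 + 3))*(-13) + 13 = (3*9)*(-13) + 13 = 27*(-13) + 13 = -351 + 13 = -338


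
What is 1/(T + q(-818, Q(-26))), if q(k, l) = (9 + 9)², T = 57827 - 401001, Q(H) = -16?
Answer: -1/342850 ≈ -2.9167e-6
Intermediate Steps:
T = -343174
q(k, l) = 324 (q(k, l) = 18² = 324)
1/(T + q(-818, Q(-26))) = 1/(-343174 + 324) = 1/(-342850) = -1/342850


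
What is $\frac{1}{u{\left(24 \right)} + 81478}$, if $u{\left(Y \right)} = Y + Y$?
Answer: $\frac{1}{81526} \approx 1.2266 \cdot 10^{-5}$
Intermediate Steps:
$u{\left(Y \right)} = 2 Y$
$\frac{1}{u{\left(24 \right)} + 81478} = \frac{1}{2 \cdot 24 + 81478} = \frac{1}{48 + 81478} = \frac{1}{81526}$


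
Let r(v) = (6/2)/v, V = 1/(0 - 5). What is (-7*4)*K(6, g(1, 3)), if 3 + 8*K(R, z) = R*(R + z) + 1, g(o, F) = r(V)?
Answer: 196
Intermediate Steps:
V = -⅕ (V = 1/(-5) = -⅕ ≈ -0.20000)
r(v) = 3/v (r(v) = (6*(½))/v = 3/v)
g(o, F) = -15 (g(o, F) = 3/(-⅕) = 3*(-5) = -15)
K(R, z) = -¼ + R*(R + z)/8 (K(R, z) = -3/8 + (R*(R + z) + 1)/8 = -3/8 + (1 + R*(R + z))/8 = -3/8 + (⅛ + R*(R + z)/8) = -¼ + R*(R + z)/8)
(-7*4)*K(6, g(1, 3)) = (-7*4)*(-¼ + (⅛)*6² + (⅛)*6*(-15)) = -28*(-¼ + (⅛)*36 - 45/4) = -28*(-¼ + 9/2 - 45/4) = -28*(-7) = 196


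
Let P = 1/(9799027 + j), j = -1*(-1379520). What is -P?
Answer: -1/11178547 ≈ -8.9457e-8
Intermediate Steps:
j = 1379520
P = 1/11178547 (P = 1/(9799027 + 1379520) = 1/11178547 ≈ 8.9457e-8)
-P = -1*1/11178547 = -1/11178547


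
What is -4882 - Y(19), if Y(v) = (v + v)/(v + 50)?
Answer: -336896/69 ≈ -4882.5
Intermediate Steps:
Y(v) = 2*v/(50 + v) (Y(v) = (2*v)/(50 + v) = 2*v/(50 + v))
-4882 - Y(19) = -4882 - 2*19/(50 + 19) = -4882 - 2*19/69 = -4882 - 1*38/69 = -4882 - 38/69 = -336896/69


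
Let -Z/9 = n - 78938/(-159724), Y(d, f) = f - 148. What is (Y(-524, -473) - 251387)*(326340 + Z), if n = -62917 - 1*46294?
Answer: -13174737546781188/39931 ≈ -3.2994e+11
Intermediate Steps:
n = -109211 (n = -62917 - 46294 = -109211)
Y(d, f) = -148 + f
Z = 78495924717/79862 (Z = -9*(-109211 - 78938/(-159724)) = -9*(-109211 - 78938*(-1)/159724) = -9*(-109211 - 1*(-39469/79862)) = -9*(-109211 + 39469/79862) = -9*(-8721769413/79862) = 78495924717/79862 ≈ 9.8289e+5)
(Y(-524, -473) - 251387)*(326340 + Z) = ((-148 - 473) - 251387)*(326340 + 78495924717/79862) = (-621 - 251387)*(104558089797/79862) = -252008*104558089797/79862 = -13174737546781188/39931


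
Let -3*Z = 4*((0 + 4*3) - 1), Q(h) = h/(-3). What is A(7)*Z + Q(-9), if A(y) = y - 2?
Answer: -211/3 ≈ -70.333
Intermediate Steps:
A(y) = -2 + y
Q(h) = -h/3 (Q(h) = h*(-1/3) = -h/3)
Z = -44/3 (Z = -4*((0 + 4*3) - 1)/3 = -4*((0 + 12) - 1)/3 = -4*(12 - 1)/3 = -4*11/3 = -1/3*44 = -44/3 ≈ -14.667)
A(7)*Z + Q(-9) = (-2 + 7)*(-44/3) - 1/3*(-9) = 5*(-44/3) + 3 = -220/3 + 3 = -211/3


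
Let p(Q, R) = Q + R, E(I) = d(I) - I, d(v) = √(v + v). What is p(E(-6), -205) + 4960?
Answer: 4761 + 2*I*√3 ≈ 4761.0 + 3.4641*I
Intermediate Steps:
d(v) = √2*√v (d(v) = √(2*v) = √2*√v)
E(I) = -I + √2*√I (E(I) = √2*√I - I = -I + √2*√I)
p(E(-6), -205) + 4960 = ((-1*(-6) + √2*√(-6)) - 205) + 4960 = ((6 + √2*(I*√6)) - 205) + 4960 = ((6 + 2*I*√3) - 205) + 4960 = (-199 + 2*I*√3) + 4960 = 4761 + 2*I*√3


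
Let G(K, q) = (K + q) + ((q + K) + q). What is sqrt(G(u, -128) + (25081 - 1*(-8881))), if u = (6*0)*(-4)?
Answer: sqrt(33578) ≈ 183.24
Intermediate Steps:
u = 0 (u = 0*(-4) = 0)
G(K, q) = 2*K + 3*q (G(K, q) = (K + q) + ((K + q) + q) = (K + q) + (K + 2*q) = 2*K + 3*q)
sqrt(G(u, -128) + (25081 - 1*(-8881))) = sqrt((2*0 + 3*(-128)) + (25081 - 1*(-8881))) = sqrt((0 - 384) + (25081 + 8881)) = sqrt(-384 + 33962) = sqrt(33578)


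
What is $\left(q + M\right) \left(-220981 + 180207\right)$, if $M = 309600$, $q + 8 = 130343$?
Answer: $-17937909690$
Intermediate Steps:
$q = 130335$ ($q = -8 + 130343 = 130335$)
$\left(q + M\right) \left(-220981 + 180207\right) = \left(130335 + 309600\right) \left(-220981 + 180207\right) = 439935 \left(-40774\right) = -17937909690$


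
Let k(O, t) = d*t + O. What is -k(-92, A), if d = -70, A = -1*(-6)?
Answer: 512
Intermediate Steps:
A = 6
k(O, t) = O - 70*t (k(O, t) = -70*t + O = O - 70*t)
-k(-92, A) = -(-92 - 70*6) = -(-92 - 420) = -1*(-512) = 512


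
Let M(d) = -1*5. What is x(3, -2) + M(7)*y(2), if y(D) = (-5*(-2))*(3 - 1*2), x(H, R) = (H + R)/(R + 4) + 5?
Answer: -89/2 ≈ -44.500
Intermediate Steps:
x(H, R) = 5 + (H + R)/(4 + R) (x(H, R) = (H + R)/(4 + R) + 5 = 5 + (H + R)/(4 + R))
M(d) = -5
y(D) = 10 (y(D) = 10*(3 - 2) = 10*1 = 10)
x(3, -2) + M(7)*y(2) = (20 + 3 + 6*(-2))/(4 - 2) - 5*10 = (20 + 3 - 12)/2 - 50 = (½)*11 - 50 = 11/2 - 50 = -89/2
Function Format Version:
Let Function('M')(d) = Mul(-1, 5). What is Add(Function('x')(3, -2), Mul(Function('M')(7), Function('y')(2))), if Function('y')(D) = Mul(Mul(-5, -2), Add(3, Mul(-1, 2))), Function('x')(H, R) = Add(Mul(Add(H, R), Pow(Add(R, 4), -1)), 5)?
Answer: Rational(-89, 2) ≈ -44.500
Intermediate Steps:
Function('x')(H, R) = Add(5, Mul(Pow(Add(4, R), -1), Add(H, R))) (Function('x')(H, R) = Add(Mul(Add(H, R), Pow(Add(4, R), -1)), 5) = Add(Mul(Pow(Add(4, R), -1), Add(H, R)), 5) = Add(5, Mul(Pow(Add(4, R), -1), Add(H, R))))
Function('M')(d) = -5
Function('y')(D) = 10 (Function('y')(D) = Mul(10, Add(3, -2)) = Mul(10, 1) = 10)
Add(Function('x')(3, -2), Mul(Function('M')(7), Function('y')(2))) = Add(Mul(Pow(Add(4, -2), -1), Add(20, 3, Mul(6, -2))), Mul(-5, 10)) = Add(Mul(Pow(2, -1), Add(20, 3, -12)), -50) = Add(Mul(Rational(1, 2), 11), -50) = Add(Rational(11, 2), -50) = Rational(-89, 2)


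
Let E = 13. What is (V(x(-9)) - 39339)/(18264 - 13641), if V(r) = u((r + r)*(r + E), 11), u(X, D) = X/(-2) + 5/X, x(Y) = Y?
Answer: -2829821/332856 ≈ -8.5016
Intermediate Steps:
u(X, D) = 5/X - X/2 (u(X, D) = X*(-½) + 5/X = -X/2 + 5/X = 5/X - X/2)
V(r) = -r*(13 + r) + 5/(2*r*(13 + r)) (V(r) = 5/(((r + r)*(r + 13))) - (r + r)*(r + 13)/2 = 5/(((2*r)*(13 + r))) - 2*r*(13 + r)/2 = 5/((2*r*(13 + r))) - r*(13 + r) = 5*(1/(2*r*(13 + r))) - r*(13 + r) = 5/(2*r*(13 + r)) - r*(13 + r) = -r*(13 + r) + 5/(2*r*(13 + r)))
(V(x(-9)) - 39339)/(18264 - 13641) = ((5/2 - 1*(-9)²*(13 - 9)²)/((-9)*(13 - 9)) - 39339)/(18264 - 13641) = (-⅑*(5/2 - 1*81*4²)/4 - 39339)/4623 = (-⅑*¼*(5/2 - 1*81*16) - 39339)*(1/4623) = (-⅑*¼*(5/2 - 1296) - 39339)*(1/4623) = (-⅑*¼*(-2587/2) - 39339)*(1/4623) = (2587/72 - 39339)*(1/4623) = -2829821/72*1/4623 = -2829821/332856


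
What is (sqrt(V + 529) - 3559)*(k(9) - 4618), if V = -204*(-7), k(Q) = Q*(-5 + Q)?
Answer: 16307338 - 4582*sqrt(1957) ≈ 1.6105e+7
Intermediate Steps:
V = 1428
(sqrt(V + 529) - 3559)*(k(9) - 4618) = (sqrt(1428 + 529) - 3559)*(9*(-5 + 9) - 4618) = (sqrt(1957) - 3559)*(9*4 - 4618) = (-3559 + sqrt(1957))*(36 - 4618) = (-3559 + sqrt(1957))*(-4582) = 16307338 - 4582*sqrt(1957)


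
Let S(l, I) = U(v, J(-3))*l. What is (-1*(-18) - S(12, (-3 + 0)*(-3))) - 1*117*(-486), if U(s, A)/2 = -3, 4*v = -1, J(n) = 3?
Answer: 56952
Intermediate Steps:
v = -¼ (v = (¼)*(-1) = -¼ ≈ -0.25000)
U(s, A) = -6 (U(s, A) = 2*(-3) = -6)
S(l, I) = -6*l
(-1*(-18) - S(12, (-3 + 0)*(-3))) - 1*117*(-486) = (-1*(-18) - (-6)*12) - 1*117*(-486) = (18 - 1*(-72)) - 117*(-486) = (18 + 72) + 56862 = 90 + 56862 = 56952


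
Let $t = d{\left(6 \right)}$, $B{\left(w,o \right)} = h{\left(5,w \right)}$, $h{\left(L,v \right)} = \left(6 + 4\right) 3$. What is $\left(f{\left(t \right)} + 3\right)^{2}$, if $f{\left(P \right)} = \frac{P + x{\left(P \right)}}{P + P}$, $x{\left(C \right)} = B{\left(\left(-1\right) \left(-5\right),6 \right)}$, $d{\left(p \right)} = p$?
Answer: $36$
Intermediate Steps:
$h{\left(L,v \right)} = 30$ ($h{\left(L,v \right)} = 10 \cdot 3 = 30$)
$B{\left(w,o \right)} = 30$
$t = 6$
$x{\left(C \right)} = 30$
$f{\left(P \right)} = \frac{30 + P}{2 P}$ ($f{\left(P \right)} = \frac{P + 30}{P + P} = \frac{30 + P}{2 P}$)
$\left(f{\left(t \right)} + 3\right)^{2} = \left(\frac{30 + 6}{2 \cdot 6} + 3\right)^{2} = \left(\frac{1}{2} \cdot \frac{1}{6} \cdot 36 + 3\right)^{2} = \left(3 + 3\right)^{2} = 6^{2} = 36$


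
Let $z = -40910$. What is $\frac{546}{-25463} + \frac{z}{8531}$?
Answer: $- \frac{1046349256}{217224853} \approx -4.8169$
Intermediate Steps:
$\frac{546}{-25463} + \frac{z}{8531} = \frac{546}{-25463} - \frac{40910}{8531} = 546 \left(- \frac{1}{25463}\right) - \frac{40910}{8531} = - \frac{546}{25463} - \frac{40910}{8531} = - \frac{1046349256}{217224853}$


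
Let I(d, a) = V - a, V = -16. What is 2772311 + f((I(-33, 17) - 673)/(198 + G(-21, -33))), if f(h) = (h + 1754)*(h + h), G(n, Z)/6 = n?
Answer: 1774292305/648 ≈ 2.7381e+6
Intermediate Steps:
I(d, a) = -16 - a
G(n, Z) = 6*n
f(h) = 2*h*(1754 + h) (f(h) = (1754 + h)*(2*h) = 2*h*(1754 + h))
2772311 + f((I(-33, 17) - 673)/(198 + G(-21, -33))) = 2772311 + 2*(((-16 - 1*17) - 673)/(198 + 6*(-21)))*(1754 + ((-16 - 1*17) - 673)/(198 + 6*(-21))) = 2772311 + 2*(((-16 - 17) - 673)/(198 - 126))*(1754 + ((-16 - 17) - 673)/(198 - 126)) = 2772311 + 2*((-33 - 673)/72)*(1754 + (-33 - 673)/72) = 2772311 + 2*(-706*1/72)*(1754 - 706*1/72) = 2772311 + 2*(-353/36)*(1754 - 353/36) = 2772311 + 2*(-353/36)*(62791/36) = 2772311 - 22165223/648 = 1774292305/648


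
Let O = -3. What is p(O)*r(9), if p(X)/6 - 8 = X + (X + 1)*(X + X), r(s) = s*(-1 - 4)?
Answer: -4590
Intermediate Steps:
r(s) = -5*s (r(s) = s*(-5) = -5*s)
p(X) = 48 + 6*X + 12*X*(1 + X) (p(X) = 48 + 6*(X + (X + 1)*(X + X)) = 48 + 6*(X + (1 + X)*(2*X)) = 48 + 6*(X + 2*X*(1 + X)) = 48 + (6*X + 12*X*(1 + X)) = 48 + 6*X + 12*X*(1 + X))
p(O)*r(9) = (48 + 12*(-3)**2 + 18*(-3))*(-5*9) = (48 + 12*9 - 54)*(-45) = (48 + 108 - 54)*(-45) = 102*(-45) = -4590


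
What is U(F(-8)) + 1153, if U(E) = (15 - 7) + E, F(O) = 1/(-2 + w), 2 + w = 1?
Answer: 3482/3 ≈ 1160.7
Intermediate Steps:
w = -1 (w = -2 + 1 = -1)
F(O) = -1/3 (F(O) = 1/(-2 - 1) = 1/(-3) = -1/3)
U(E) = 8 + E
U(F(-8)) + 1153 = (8 - 1/3) + 1153 = 23/3 + 1153 = 3482/3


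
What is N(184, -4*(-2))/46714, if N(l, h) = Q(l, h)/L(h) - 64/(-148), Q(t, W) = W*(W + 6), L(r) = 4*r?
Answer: 291/3456836 ≈ 8.4181e-5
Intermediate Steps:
Q(t, W) = W*(6 + W)
N(l, h) = 143/74 + h/4 (N(l, h) = (h*(6 + h))/((4*h)) - 64/(-148) = (h*(6 + h))*(1/(4*h)) - 64*(-1/148) = (3/2 + h/4) + 16/37 = 143/74 + h/4)
N(184, -4*(-2))/46714 = (143/74 + (-4*(-2))/4)/46714 = (143/74 + (¼)*8)*(1/46714) = (143/74 + 2)*(1/46714) = (291/74)*(1/46714) = 291/3456836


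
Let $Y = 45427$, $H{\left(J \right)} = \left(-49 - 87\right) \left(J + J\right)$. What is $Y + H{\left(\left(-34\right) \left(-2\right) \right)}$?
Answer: $26931$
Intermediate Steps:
$H{\left(J \right)} = - 272 J$ ($H{\left(J \right)} = - 136 \cdot 2 J = - 272 J$)
$Y + H{\left(\left(-34\right) \left(-2\right) \right)} = 45427 - 272 \left(\left(-34\right) \left(-2\right)\right) = 45427 - 18496 = 26931$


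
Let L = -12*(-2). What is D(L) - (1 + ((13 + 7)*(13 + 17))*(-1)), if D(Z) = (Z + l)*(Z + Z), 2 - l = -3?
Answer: 1991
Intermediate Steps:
l = 5 (l = 2 - 1*(-3) = 2 + 3 = 5)
L = 24
D(Z) = 2*Z*(5 + Z) (D(Z) = (Z + 5)*(Z + Z) = (5 + Z)*(2*Z) = 2*Z*(5 + Z))
D(L) - (1 + ((13 + 7)*(13 + 17))*(-1)) = 2*24*(5 + 24) - (1 + ((13 + 7)*(13 + 17))*(-1)) = 2*24*29 - (1 + (20*30)*(-1)) = 1392 - (1 + 600*(-1)) = 1392 - (1 - 600) = 1392 - 1*(-599) = 1392 + 599 = 1991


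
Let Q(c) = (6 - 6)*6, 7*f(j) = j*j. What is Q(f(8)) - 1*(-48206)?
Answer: 48206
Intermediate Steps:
f(j) = j²/7 (f(j) = (j*j)/7 = j²/7)
Q(c) = 0 (Q(c) = 0*6 = 0)
Q(f(8)) - 1*(-48206) = 0 - 1*(-48206) = 0 + 48206 = 48206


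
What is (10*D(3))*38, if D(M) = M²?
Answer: 3420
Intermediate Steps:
(10*D(3))*38 = (10*3²)*38 = (10*9)*38 = 90*38 = 3420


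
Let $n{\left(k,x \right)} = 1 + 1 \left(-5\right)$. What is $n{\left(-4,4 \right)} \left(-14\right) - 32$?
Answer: $24$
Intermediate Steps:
$n{\left(k,x \right)} = -4$ ($n{\left(k,x \right)} = 1 - 5 = -4$)
$n{\left(-4,4 \right)} \left(-14\right) - 32 = \left(-4\right) \left(-14\right) - 32 = 56 - 32 = 24$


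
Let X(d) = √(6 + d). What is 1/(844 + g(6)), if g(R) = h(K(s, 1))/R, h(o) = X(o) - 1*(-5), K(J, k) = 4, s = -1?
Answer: 10138/8564917 - 2*√10/8564917 ≈ 0.0011829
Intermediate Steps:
h(o) = 5 + √(6 + o) (h(o) = √(6 + o) - 1*(-5) = √(6 + o) + 5 = 5 + √(6 + o))
g(R) = (5 + √10)/R (g(R) = (5 + √(6 + 4))/R = (5 + √10)/R)
1/(844 + g(6)) = 1/(844 + (5 + √10)/6) = 1/(844 + (⅚ + √10/6)) = 1/(5069/6 + √10/6)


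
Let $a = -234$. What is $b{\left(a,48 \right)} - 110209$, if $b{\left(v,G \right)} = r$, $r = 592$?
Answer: $-109617$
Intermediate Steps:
$b{\left(v,G \right)} = 592$
$b{\left(a,48 \right)} - 110209 = 592 - 110209 = -109617$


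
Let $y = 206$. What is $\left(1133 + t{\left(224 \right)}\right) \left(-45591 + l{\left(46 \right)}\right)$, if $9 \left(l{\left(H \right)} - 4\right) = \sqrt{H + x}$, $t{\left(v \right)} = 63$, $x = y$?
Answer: $-54522052 + \frac{2392 \sqrt{7}}{3} \approx -5.452 \cdot 10^{7}$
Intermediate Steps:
$x = 206$
$l{\left(H \right)} = 4 + \frac{\sqrt{206 + H}}{9}$ ($l{\left(H \right)} = 4 + \frac{\sqrt{H + 206}}{9} = 4 + \frac{\sqrt{206 + H}}{9}$)
$\left(1133 + t{\left(224 \right)}\right) \left(-45591 + l{\left(46 \right)}\right) = \left(1133 + 63\right) \left(-45591 + \left(4 + \frac{\sqrt{206 + 46}}{9}\right)\right) = 1196 \left(-45591 + \left(4 + \frac{\sqrt{252}}{9}\right)\right) = 1196 \left(-45591 + \left(4 + \frac{6 \sqrt{7}}{9}\right)\right) = 1196 \left(-45591 + \left(4 + \frac{2 \sqrt{7}}{3}\right)\right) = 1196 \left(-45587 + \frac{2 \sqrt{7}}{3}\right) = -54522052 + \frac{2392 \sqrt{7}}{3}$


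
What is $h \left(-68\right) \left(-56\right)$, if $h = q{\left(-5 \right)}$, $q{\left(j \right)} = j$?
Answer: $-19040$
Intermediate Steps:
$h = -5$
$h \left(-68\right) \left(-56\right) = \left(-5\right) \left(-68\right) \left(-56\right) = 340 \left(-56\right) = -19040$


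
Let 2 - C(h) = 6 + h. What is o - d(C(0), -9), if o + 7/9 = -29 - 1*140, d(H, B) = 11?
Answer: -1627/9 ≈ -180.78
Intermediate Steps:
C(h) = -4 - h (C(h) = 2 - (6 + h) = 2 + (-6 - h) = -4 - h)
o = -1528/9 (o = -7/9 + (-29 - 1*140) = -7/9 + (-29 - 140) = -7/9 - 169 = -1528/9 ≈ -169.78)
o - d(C(0), -9) = -1528/9 - 1*11 = -1528/9 - 11 = -1627/9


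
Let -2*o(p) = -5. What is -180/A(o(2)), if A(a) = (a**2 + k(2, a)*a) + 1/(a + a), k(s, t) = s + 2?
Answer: -3600/329 ≈ -10.942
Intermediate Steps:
k(s, t) = 2 + s
o(p) = 5/2 (o(p) = -1/2*(-5) = 5/2)
A(a) = a**2 + 1/(2*a) + 4*a (A(a) = (a**2 + (2 + 2)*a) + 1/(a + a) = (a**2 + 4*a) + 1/(2*a) = a**2 + 1/(2*a) + 4*a)
-180/A(o(2)) = -180/((5/2)**2 + 1/(2*(5/2)) + 4*(5/2)) = -180/(25/4 + (1/2)*(2/5) + 10) = -180/(25/4 + 1/5 + 10) = -180/329/20 = -180*20/329 = -3600/329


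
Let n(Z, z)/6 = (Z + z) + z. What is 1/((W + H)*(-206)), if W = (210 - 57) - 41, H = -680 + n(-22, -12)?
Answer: 1/173864 ≈ 5.7516e-6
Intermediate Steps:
n(Z, z) = 6*Z + 12*z (n(Z, z) = 6*((Z + z) + z) = 6*(Z + 2*z) = 6*Z + 12*z)
H = -956 (H = -680 + (6*(-22) + 12*(-12)) = -680 + (-132 - 144) = -680 - 276 = -956)
W = 112 (W = 153 - 41 = 112)
1/((W + H)*(-206)) = 1/((112 - 956)*(-206)) = 1/(-844*(-206)) = 1/173864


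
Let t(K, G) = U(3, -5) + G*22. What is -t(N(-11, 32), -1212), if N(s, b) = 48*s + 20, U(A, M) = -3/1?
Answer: 26667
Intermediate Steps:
U(A, M) = -3 (U(A, M) = -3*1 = -3)
N(s, b) = 20 + 48*s
t(K, G) = -3 + 22*G (t(K, G) = -3 + G*22 = -3 + 22*G)
-t(N(-11, 32), -1212) = -(-3 + 22*(-1212)) = -(-3 - 26664) = -1*(-26667) = 26667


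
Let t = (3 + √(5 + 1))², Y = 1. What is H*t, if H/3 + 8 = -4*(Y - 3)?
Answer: 0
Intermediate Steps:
H = 0 (H = -24 + 3*(-4*(1 - 3)) = -24 + 3*(-4*(-2)) = -24 + 3*8 = -24 + 24 = 0)
t = (3 + √6)² ≈ 29.697
H*t = 0*(3 + √6)² = 0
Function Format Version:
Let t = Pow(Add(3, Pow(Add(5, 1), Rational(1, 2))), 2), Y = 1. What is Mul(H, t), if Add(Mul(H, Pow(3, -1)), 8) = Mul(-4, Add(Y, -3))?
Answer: 0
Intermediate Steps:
H = 0 (H = Add(-24, Mul(3, Mul(-4, Add(1, -3)))) = Add(-24, Mul(3, Mul(-4, -2))) = Add(-24, Mul(3, 8)) = Add(-24, 24) = 0)
t = Pow(Add(3, Pow(6, Rational(1, 2))), 2) ≈ 29.697
Mul(H, t) = Mul(0, Pow(Add(3, Pow(6, Rational(1, 2))), 2)) = 0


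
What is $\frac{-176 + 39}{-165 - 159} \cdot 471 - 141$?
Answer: $\frac{6281}{108} \approx 58.157$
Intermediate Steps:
$\frac{-176 + 39}{-165 - 159} \cdot 471 - 141 = - \frac{137}{-324} \cdot 471 - 141 = \left(-137\right) \left(- \frac{1}{324}\right) 471 - 141 = \frac{137}{324} \cdot 471 - 141 = \frac{21509}{108} - 141 = \frac{6281}{108}$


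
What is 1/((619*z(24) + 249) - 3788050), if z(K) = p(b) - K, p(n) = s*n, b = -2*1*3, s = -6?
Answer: -1/3780373 ≈ -2.6452e-7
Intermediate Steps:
b = -6 (b = -2*3 = -6)
p(n) = -6*n
z(K) = 36 - K (z(K) = -6*(-6) - K = 36 - K)
1/((619*z(24) + 249) - 3788050) = 1/((619*(36 - 1*24) + 249) - 3788050) = 1/((619*(36 - 24) + 249) - 3788050) = 1/((619*12 + 249) - 3788050) = 1/((7428 + 249) - 3788050) = 1/(7677 - 3788050) = 1/(-3780373) = -1/3780373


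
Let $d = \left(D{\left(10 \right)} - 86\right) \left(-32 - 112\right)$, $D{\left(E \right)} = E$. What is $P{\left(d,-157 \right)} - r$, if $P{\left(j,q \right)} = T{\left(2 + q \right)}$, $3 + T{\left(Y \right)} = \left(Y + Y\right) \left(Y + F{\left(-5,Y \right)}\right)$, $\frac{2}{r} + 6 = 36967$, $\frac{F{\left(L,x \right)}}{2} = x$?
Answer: $\frac{5327817265}{36961} \approx 1.4415 \cdot 10^{5}$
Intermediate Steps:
$F{\left(L,x \right)} = 2 x$
$r = \frac{2}{36961}$ ($r = \frac{2}{-6 + 36967} = \frac{2}{36961} \approx 5.4111 \cdot 10^{-5}$)
$d = 10944$ ($d = \left(10 - 86\right) \left(-32 - 112\right) = \left(-76\right) \left(-144\right) = 10944$)
$T{\left(Y \right)} = -3 + 6 Y^{2}$ ($T{\left(Y \right)} = -3 + \left(Y + Y\right) \left(Y + 2 Y\right) = -3 + 2 Y 3 Y = -3 + 6 Y^{2}$)
$P{\left(j,q \right)} = -3 + 6 \left(2 + q\right)^{2}$
$P{\left(d,-157 \right)} - r = \left(-3 + 6 \left(2 - 157\right)^{2}\right) - \frac{2}{36961} = \left(-3 + 6 \left(-155\right)^{2}\right) - \frac{2}{36961} = \left(-3 + 6 \cdot 24025\right) - \frac{2}{36961} = \left(-3 + 144150\right) - \frac{2}{36961} = 144147 - \frac{2}{36961} = \frac{5327817265}{36961}$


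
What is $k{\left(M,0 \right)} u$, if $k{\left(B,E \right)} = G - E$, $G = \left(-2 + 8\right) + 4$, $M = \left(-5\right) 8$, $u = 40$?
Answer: $400$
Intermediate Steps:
$M = -40$
$G = 10$ ($G = 6 + 4 = 10$)
$k{\left(B,E \right)} = 10 - E$
$k{\left(M,0 \right)} u = \left(10 - 0\right) 40 = \left(10 + 0\right) 40 = 10 \cdot 40 = 400$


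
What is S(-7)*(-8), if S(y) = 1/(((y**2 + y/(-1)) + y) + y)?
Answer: -4/21 ≈ -0.19048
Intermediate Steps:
S(y) = 1/(y + y**2) (S(y) = 1/(((y**2 - y) + y) + y) = 1/(y**2 + y) = 1/(y + y**2))
S(-7)*(-8) = (1/((-7)*(1 - 7)))*(-8) = -1/7/(-6)*(-8) = -1/7*(-1/6)*(-8) = (1/42)*(-8) = -4/21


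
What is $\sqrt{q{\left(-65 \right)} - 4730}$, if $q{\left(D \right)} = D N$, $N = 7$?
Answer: $i \sqrt{5185} \approx 72.007 i$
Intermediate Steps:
$q{\left(D \right)} = 7 D$ ($q{\left(D \right)} = D 7 = 7 D$)
$\sqrt{q{\left(-65 \right)} - 4730} = \sqrt{7 \left(-65\right) - 4730} = \sqrt{-455 - 4730} = \sqrt{-5185} = i \sqrt{5185}$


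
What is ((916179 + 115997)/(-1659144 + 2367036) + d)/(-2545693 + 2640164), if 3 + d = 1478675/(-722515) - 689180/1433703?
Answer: -49731023791240420/1154570158273817929449 ≈ -4.3073e-5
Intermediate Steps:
d = -1145107888072/207174384609 (d = -3 + (1478675/(-722515) - 689180/1433703) = -3 + (1478675*(-1/722515) - 689180*1/1433703) = -3 + (-295735/144503 - 689180/1433703) = -3 - 523584734245/207174384609 = -1145107888072/207174384609 ≈ -5.5273)
((916179 + 115997)/(-1659144 + 2367036) + d)/(-2545693 + 2640164) = ((916179 + 115997)/(-1659144 + 2367036) - 1145107888072/207174384609)/(-2545693 + 2640164) = (1032176/707892 - 1145107888072/207174384609)/94471 = (1032176*(1/707892) - 1145107888072/207174384609)*(1/94471) = (258044/176973 - 1145107888072/207174384609)*(1/94471) = -49731023791240420/12221424122469519*1/94471 = -49731023791240420/1154570158273817929449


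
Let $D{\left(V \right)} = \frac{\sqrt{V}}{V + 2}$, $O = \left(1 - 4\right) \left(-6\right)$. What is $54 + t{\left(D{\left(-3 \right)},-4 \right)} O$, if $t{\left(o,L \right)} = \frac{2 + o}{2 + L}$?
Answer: $36 + 9 i \sqrt{3} \approx 36.0 + 15.588 i$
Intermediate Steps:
$O = 18$ ($O = \left(-3\right) \left(-6\right) = 18$)
$D{\left(V \right)} = \frac{\sqrt{V}}{2 + V}$
$t{\left(o,L \right)} = \frac{2 + o}{2 + L}$
$54 + t{\left(D{\left(-3 \right)},-4 \right)} O = 54 + \frac{2 + \frac{\sqrt{-3}}{2 - 3}}{2 - 4} \cdot 18 = 54 + \frac{2 + \frac{i \sqrt{3}}{-1}}{-2} \cdot 18 = 54 + - \frac{2 + i \sqrt{3} \left(-1\right)}{2} \cdot 18 = 54 + - \frac{2 - i \sqrt{3}}{2} \cdot 18 = 54 + \left(-1 + \frac{i \sqrt{3}}{2}\right) 18 = 54 - \left(18 - 9 i \sqrt{3}\right) = 36 + 9 i \sqrt{3}$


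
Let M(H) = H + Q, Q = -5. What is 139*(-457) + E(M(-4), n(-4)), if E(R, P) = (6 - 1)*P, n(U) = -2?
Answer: -63533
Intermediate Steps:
M(H) = -5 + H (M(H) = H - 5 = -5 + H)
E(R, P) = 5*P
139*(-457) + E(M(-4), n(-4)) = 139*(-457) + 5*(-2) = -63523 - 10 = -63533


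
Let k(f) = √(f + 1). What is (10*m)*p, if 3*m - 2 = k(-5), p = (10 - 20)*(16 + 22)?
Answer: -7600/3 - 7600*I/3 ≈ -2533.3 - 2533.3*I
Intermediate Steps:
k(f) = √(1 + f)
p = -380 (p = -10*38 = -380)
m = ⅔ + 2*I/3 (m = ⅔ + √(1 - 5)/3 = ⅔ + √(-4)/3 = ⅔ + (2*I)/3 = ⅔ + 2*I/3 ≈ 0.66667 + 0.66667*I)
(10*m)*p = (10*(⅔ + 2*I/3))*(-380) = (20/3 + 20*I/3)*(-380) = -7600/3 - 7600*I/3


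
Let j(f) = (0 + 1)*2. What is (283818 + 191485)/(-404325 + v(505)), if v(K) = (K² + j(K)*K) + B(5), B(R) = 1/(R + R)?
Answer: -4753030/1482899 ≈ -3.2052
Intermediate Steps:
B(R) = 1/(2*R)
j(f) = 2 (j(f) = 1*2 = 2)
v(K) = ⅒ + K² + 2*K (v(K) = (K² + 2*K) + (½)/5 = (K² + 2*K) + (½)*(⅕) = (K² + 2*K) + ⅒ = ⅒ + K² + 2*K)
(283818 + 191485)/(-404325 + v(505)) = (283818 + 191485)/(-404325 + (⅒ + 505² + 2*505)) = 475303/(-404325 + (⅒ + 255025 + 1010)) = 475303/(-404325 + 2560351/10) = 475303/(-1482899/10) = 475303*(-10/1482899) = -4753030/1482899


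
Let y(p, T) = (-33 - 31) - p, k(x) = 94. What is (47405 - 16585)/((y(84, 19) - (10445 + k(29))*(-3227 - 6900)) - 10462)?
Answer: 30820/106717843 ≈ 0.00028880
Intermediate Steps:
y(p, T) = -64 - p
(47405 - 16585)/((y(84, 19) - (10445 + k(29))*(-3227 - 6900)) - 10462) = (47405 - 16585)/(((-64 - 1*84) - (10445 + 94)*(-3227 - 6900)) - 10462) = 30820/(((-64 - 84) - 10539*(-10127)) - 10462) = 30820/((-148 - 1*(-106728453)) - 10462) = 30820/((-148 + 106728453) - 10462) = 30820/(106728305 - 10462) = 30820/106717843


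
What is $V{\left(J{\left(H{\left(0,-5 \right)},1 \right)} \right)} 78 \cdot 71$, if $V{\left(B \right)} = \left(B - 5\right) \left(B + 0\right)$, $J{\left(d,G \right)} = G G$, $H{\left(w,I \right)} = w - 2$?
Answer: $-22152$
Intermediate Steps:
$H{\left(w,I \right)} = -2 + w$
$J{\left(d,G \right)} = G^{2}$
$V{\left(B \right)} = B \left(-5 + B\right)$ ($V{\left(B \right)} = \left(-5 + B\right) B = B \left(-5 + B\right)$)
$V{\left(J{\left(H{\left(0,-5 \right)},1 \right)} \right)} 78 \cdot 71 = 1^{2} \left(-5 + 1^{2}\right) 78 \cdot 71 = 1 \left(-5 + 1\right) 78 \cdot 71 = 1 \left(-4\right) 78 \cdot 71 = \left(-4\right) 78 \cdot 71 = \left(-312\right) 71 = -22152$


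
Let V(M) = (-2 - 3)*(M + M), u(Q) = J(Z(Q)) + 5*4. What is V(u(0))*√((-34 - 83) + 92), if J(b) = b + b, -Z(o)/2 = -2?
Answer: -1400*I ≈ -1400.0*I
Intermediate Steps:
Z(o) = 4 (Z(o) = -2*(-2) = 4)
J(b) = 2*b
u(Q) = 28 (u(Q) = 2*4 + 5*4 = 8 + 20 = 28)
V(M) = -10*M
V(u(0))*√((-34 - 83) + 92) = (-10*28)*√((-34 - 83) + 92) = -280*√(-117 + 92) = -1400*I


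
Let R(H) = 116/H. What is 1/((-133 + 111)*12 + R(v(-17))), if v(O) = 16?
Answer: -4/1027 ≈ -0.0038948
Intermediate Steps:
1/((-133 + 111)*12 + R(v(-17))) = 1/((-133 + 111)*12 + 116/16) = 1/(-22*12 + 116*(1/16)) = 1/(-264 + 29/4) = 1/(-1027/4) = -4/1027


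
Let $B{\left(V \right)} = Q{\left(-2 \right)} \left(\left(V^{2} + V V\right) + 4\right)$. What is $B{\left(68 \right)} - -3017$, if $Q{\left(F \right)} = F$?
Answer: $-15487$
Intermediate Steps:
$B{\left(V \right)} = -8 - 4 V^{2}$ ($B{\left(V \right)} = - 2 \left(\left(V^{2} + V V\right) + 4\right) = - 2 \left(\left(V^{2} + V^{2}\right) + 4\right) = - 2 \left(2 V^{2} + 4\right) = - 2 \left(4 + 2 V^{2}\right) = -8 - 4 V^{2}$)
$B{\left(68 \right)} - -3017 = \left(-8 - 4 \cdot 68^{2}\right) - -3017 = \left(-8 - 18496\right) + 3017 = -18504 + 3017 = -15487$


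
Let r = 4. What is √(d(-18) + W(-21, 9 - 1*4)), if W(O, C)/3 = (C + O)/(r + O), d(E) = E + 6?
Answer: 2*I*√663/17 ≈ 3.0293*I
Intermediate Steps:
d(E) = 6 + E
W(O, C) = 3*(C + O)/(4 + O) (W(O, C) = 3*((C + O)/(4 + O)) = 3*(C + O)/(4 + O))
√(d(-18) + W(-21, 9 - 1*4)) = √((6 - 18) + 3*((9 - 1*4) - 21)/(4 - 21)) = √(-12 + 3*((9 - 4) - 21)/(-17)) = √(-12 + 3*(-1/17)*(5 - 21)) = √(-12 + 3*(-1/17)*(-16)) = √(-12 + 48/17) = √(-156/17) = 2*I*√663/17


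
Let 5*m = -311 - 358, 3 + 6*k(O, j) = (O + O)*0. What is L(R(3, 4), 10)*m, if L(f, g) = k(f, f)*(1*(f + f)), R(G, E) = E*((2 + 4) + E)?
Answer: 5352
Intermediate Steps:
k(O, j) = -½ (k(O, j) = -½ + ((O + O)*0)/6 = -½ + ((2*O)*0)/6 = -½ + (⅙)*0 = -½ + 0 = -½)
R(G, E) = E*(6 + E)
L(f, g) = -f (L(f, g) = -(f + f)/2 = -2*f/2 = -f)
m = -669/5 (m = (-311 - 358)/5 = (⅕)*(-669) = -669/5 ≈ -133.80)
L(R(3, 4), 10)*m = -4*(6 + 4)*(-669/5) = -4*10*(-669/5) = -1*40*(-669/5) = -40*(-669/5) = 5352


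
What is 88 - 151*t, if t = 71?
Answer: -10633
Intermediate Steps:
88 - 151*t = 88 - 151*71 = 88 - 10721 = -10633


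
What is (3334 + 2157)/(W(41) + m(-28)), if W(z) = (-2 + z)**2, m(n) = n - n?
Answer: 5491/1521 ≈ 3.6101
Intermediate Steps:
m(n) = 0
(3334 + 2157)/(W(41) + m(-28)) = (3334 + 2157)/((-2 + 41)**2 + 0) = 5491/(39**2 + 0) = 5491/(1521 + 0) = 5491/1521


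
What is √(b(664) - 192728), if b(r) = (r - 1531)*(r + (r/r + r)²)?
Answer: I*√384177491 ≈ 19600.0*I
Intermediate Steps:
b(r) = (-1531 + r)*(r + (1 + r)²)
√(b(664) - 192728) = √((-1531 + 664³ - 4592*664 - 1528*664²) - 192728) = √((-1531 + 292754944 - 3049088 - 1528*440896) - 192728) = √((-1531 + 292754944 - 3049088 - 673689088) - 192728) = √(-383984763 - 192728) = √(-384177491) = I*√384177491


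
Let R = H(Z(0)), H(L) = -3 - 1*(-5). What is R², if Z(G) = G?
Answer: 4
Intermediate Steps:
H(L) = 2 (H(L) = -3 + 5 = 2)
R = 2
R² = 2² = 4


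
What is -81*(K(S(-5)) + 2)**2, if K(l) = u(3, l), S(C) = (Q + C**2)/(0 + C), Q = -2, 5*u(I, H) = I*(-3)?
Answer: -81/25 ≈ -3.2400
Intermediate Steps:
u(I, H) = -3*I/5 (u(I, H) = (I*(-3))/5 = (-3*I)/5 = -3*I/5)
S(C) = (-2 + C**2)/C (S(C) = (-2 + C**2)/(0 + C) = (-2 + C**2)/C)
K(l) = -9/5 (K(l) = -3/5*3 = -9/5)
-81*(K(S(-5)) + 2)**2 = -81*(-9/5 + 2)**2 = -81*(1/5)**2 = -81*1/25 = -81/25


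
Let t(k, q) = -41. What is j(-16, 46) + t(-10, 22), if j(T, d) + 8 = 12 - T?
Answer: -21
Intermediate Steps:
j(T, d) = 4 - T (j(T, d) = -8 + (12 - T) = 4 - T)
j(-16, 46) + t(-10, 22) = (4 - 1*(-16)) - 41 = (4 + 16) - 41 = 20 - 41 = -21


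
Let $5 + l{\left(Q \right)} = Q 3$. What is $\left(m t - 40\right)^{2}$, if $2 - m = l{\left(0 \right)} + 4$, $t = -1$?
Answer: $1849$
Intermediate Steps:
$l{\left(Q \right)} = -5 + 3 Q$ ($l{\left(Q \right)} = -5 + Q 3 = -5 + 3 Q$)
$m = 3$ ($m = 2 - \left(\left(-5 + 3 \cdot 0\right) + 4\right) = 2 - \left(\left(-5 + 0\right) + 4\right) = 2 - \left(-5 + 4\right) = 2 - -1 = 2 + 1 = 3$)
$\left(m t - 40\right)^{2} = \left(3 \left(-1\right) - 40\right)^{2} = \left(-3 - 40\right)^{2} = \left(-43\right)^{2} = 1849$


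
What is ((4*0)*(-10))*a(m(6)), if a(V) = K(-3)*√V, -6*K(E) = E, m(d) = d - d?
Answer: 0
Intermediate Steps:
m(d) = 0
K(E) = -E/6
a(V) = √V/2 (a(V) = (-⅙*(-3))*√V = √V/2)
((4*0)*(-10))*a(m(6)) = ((4*0)*(-10))*(√0/2) = (0*(-10))*((½)*0) = 0*0 = 0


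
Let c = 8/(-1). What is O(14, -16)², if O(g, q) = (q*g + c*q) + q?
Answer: 12544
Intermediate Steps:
c = -8 (c = 8*(-1) = -8)
O(g, q) = -7*q + g*q (O(g, q) = (q*g - 8*q) + q = (g*q - 8*q) + q = (-8*q + g*q) + q = -7*q + g*q)
O(14, -16)² = (-16*(-7 + 14))² = (-16*7)² = (-112)² = 12544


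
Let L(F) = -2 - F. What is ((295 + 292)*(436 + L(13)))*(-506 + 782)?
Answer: 68207052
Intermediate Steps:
((295 + 292)*(436 + L(13)))*(-506 + 782) = ((295 + 292)*(436 + (-2 - 1*13)))*(-506 + 782) = (587*(436 + (-2 - 13)))*276 = (587*(436 - 15))*276 = (587*421)*276 = 247127*276 = 68207052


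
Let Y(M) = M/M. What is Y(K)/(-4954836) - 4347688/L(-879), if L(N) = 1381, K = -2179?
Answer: -21542081020549/6842628516 ≈ -3148.2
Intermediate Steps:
Y(M) = 1
Y(K)/(-4954836) - 4347688/L(-879) = 1/(-4954836) - 4347688/1381 = 1*(-1/4954836) - 4347688*1/1381 = -1/4954836 - 4347688/1381 = -21542081020549/6842628516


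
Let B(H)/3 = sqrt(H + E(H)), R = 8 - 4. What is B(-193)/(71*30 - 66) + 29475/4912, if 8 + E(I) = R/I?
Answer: 29475/4912 + I*sqrt(7487821)/132784 ≈ 6.0006 + 0.020608*I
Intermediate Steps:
R = 4
E(I) = -8 + 4/I
B(H) = 3*sqrt(-8 + H + 4/H) (B(H) = 3*sqrt(H + (-8 + 4/H)) = 3*sqrt(-8 + H + 4/H))
B(-193)/(71*30 - 66) + 29475/4912 = (3*sqrt(-8 - 193 + 4/(-193)))/(71*30 - 66) + 29475/4912 = (3*sqrt(-8 - 193 + 4*(-1/193)))/(2130 - 66) + 29475*(1/4912) = (3*sqrt(-8 - 193 - 4/193))/2064 + 29475/4912 = (3*sqrt(-38797/193))*(1/2064) + 29475/4912 = (3*(I*sqrt(7487821)/193))*(1/2064) + 29475/4912 = (3*I*sqrt(7487821)/193)*(1/2064) + 29475/4912 = I*sqrt(7487821)/132784 + 29475/4912 = 29475/4912 + I*sqrt(7487821)/132784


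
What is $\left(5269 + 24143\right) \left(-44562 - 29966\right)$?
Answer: $-2192017536$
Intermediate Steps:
$\left(5269 + 24143\right) \left(-44562 - 29966\right) = 29412 \left(-74528\right) = -2192017536$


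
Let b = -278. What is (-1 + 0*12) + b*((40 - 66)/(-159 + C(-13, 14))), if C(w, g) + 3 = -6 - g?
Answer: -285/7 ≈ -40.714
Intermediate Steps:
C(w, g) = -9 - g (C(w, g) = -3 + (-6 - g) = -9 - g)
(-1 + 0*12) + b*((40 - 66)/(-159 + C(-13, 14))) = (-1 + 0*12) - 278*(40 - 66)/(-159 + (-9 - 1*14)) = (-1 + 0) - (-7228)/(-159 + (-9 - 14)) = -1 - (-7228)/(-159 - 23) = -1 - (-7228)/(-182) = -1 - (-7228)*(-1)/182 = -1 - 278*1/7 = -1 - 278/7 = -285/7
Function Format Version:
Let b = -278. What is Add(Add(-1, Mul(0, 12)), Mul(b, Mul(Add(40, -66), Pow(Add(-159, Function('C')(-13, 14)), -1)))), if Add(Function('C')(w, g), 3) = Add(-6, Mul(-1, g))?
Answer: Rational(-285, 7) ≈ -40.714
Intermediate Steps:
Function('C')(w, g) = Add(-9, Mul(-1, g)) (Function('C')(w, g) = Add(-3, Add(-6, Mul(-1, g))) = Add(-9, Mul(-1, g)))
Add(Add(-1, Mul(0, 12)), Mul(b, Mul(Add(40, -66), Pow(Add(-159, Function('C')(-13, 14)), -1)))) = Add(Add(-1, Mul(0, 12)), Mul(-278, Mul(Add(40, -66), Pow(Add(-159, Add(-9, Mul(-1, 14))), -1)))) = Add(Add(-1, 0), Mul(-278, Mul(-26, Pow(Add(-159, Add(-9, -14)), -1)))) = Add(-1, Mul(-278, Mul(-26, Pow(Add(-159, -23), -1)))) = Add(-1, Mul(-278, Mul(-26, Pow(-182, -1)))) = Add(-1, Mul(-278, Mul(-26, Rational(-1, 182)))) = Add(-1, Mul(-278, Rational(1, 7))) = Add(-1, Rational(-278, 7)) = Rational(-285, 7)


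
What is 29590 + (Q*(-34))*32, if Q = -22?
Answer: 53526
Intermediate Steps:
29590 + (Q*(-34))*32 = 29590 - 22*(-34)*32 = 29590 + 748*32 = 29590 + 23936 = 53526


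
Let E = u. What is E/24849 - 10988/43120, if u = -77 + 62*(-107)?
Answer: -387341/737940 ≈ -0.52489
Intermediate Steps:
u = -6711 (u = -77 - 6634 = -6711)
E = -6711
E/24849 - 10988/43120 = -6711/24849 - 10988/43120 = -6711*1/24849 - 10988*1/43120 = -2237/8283 - 2747/10780 = -387341/737940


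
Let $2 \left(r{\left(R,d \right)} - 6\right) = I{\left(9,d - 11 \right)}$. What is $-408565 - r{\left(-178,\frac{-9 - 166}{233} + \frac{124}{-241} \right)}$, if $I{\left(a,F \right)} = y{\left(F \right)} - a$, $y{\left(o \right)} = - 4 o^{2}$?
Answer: $- \frac{2574653101104397}{6306318818} \approx -4.0827 \cdot 10^{5}$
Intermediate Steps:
$I{\left(a,F \right)} = - a - 4 F^{2}$ ($I{\left(a,F \right)} = - 4 F^{2} - a = - a - 4 F^{2}$)
$r{\left(R,d \right)} = \frac{3}{2} - 2 \left(-11 + d\right)^{2}$ ($r{\left(R,d \right)} = 6 + \frac{\left(-1\right) 9 - 4 \left(d - 11\right)^{2}}{2} = 6 + \frac{-9 - 4 \left(-11 + d\right)^{2}}{2} = 6 - \left(\frac{9}{2} + 2 \left(-11 + d\right)^{2}\right) = \frac{3}{2} - 2 \left(-11 + d\right)^{2}$)
$-408565 - r{\left(-178,\frac{-9 - 166}{233} + \frac{124}{-241} \right)} = -408565 - \left(\frac{3}{2} - 2 \left(-11 + \left(\frac{-9 - 166}{233} + \frac{124}{-241}\right)\right)^{2}\right) = -408565 - \left(\frac{3}{2} - 2 \left(-11 + \left(\left(-175\right) \frac{1}{233} + 124 \left(- \frac{1}{241}\right)\right)\right)^{2}\right) = -408565 - \left(\frac{3}{2} - 2 \left(-11 - \frac{71067}{56153}\right)^{2}\right) = -408565 - \left(\frac{3}{2} - 2 \left(- \frac{688750}{56153}\right)^{2}\right) = -408565 - \left(\frac{3}{2} - \frac{948753125000}{3153159409}\right) = -408565 - - \frac{1888046771773}{6306318818} = -408565 + \frac{1888046771773}{6306318818} = - \frac{2574653101104397}{6306318818}$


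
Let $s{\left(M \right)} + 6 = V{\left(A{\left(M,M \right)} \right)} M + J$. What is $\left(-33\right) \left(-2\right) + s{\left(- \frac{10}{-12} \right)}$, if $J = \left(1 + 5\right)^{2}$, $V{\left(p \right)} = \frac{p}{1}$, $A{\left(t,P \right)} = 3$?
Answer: $\frac{197}{2} \approx 98.5$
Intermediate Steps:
$V{\left(p \right)} = p$ ($V{\left(p \right)} = p 1 = p$)
$J = 36$ ($J = 6^{2} = 36$)
$s{\left(M \right)} = 30 + 3 M$ ($s{\left(M \right)} = -6 + \left(3 M + 36\right) = -6 + \left(36 + 3 M\right) = 30 + 3 M$)
$\left(-33\right) \left(-2\right) + s{\left(- \frac{10}{-12} \right)} = \left(-33\right) \left(-2\right) + \left(30 + 3 \left(- \frac{10}{-12}\right)\right) = 66 + \left(30 + 3 \left(\left(-10\right) \left(- \frac{1}{12}\right)\right)\right) = 66 + \left(30 + 3 \cdot \frac{5}{6}\right) = 66 + \left(30 + \frac{5}{2}\right) = 66 + \frac{65}{2} = \frac{197}{2}$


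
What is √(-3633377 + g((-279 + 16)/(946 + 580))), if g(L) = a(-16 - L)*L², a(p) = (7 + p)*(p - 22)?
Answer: I*√19702775623026547677/2328676 ≈ 1906.1*I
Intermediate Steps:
a(p) = (-22 + p)*(7 + p) (a(p) = (7 + p)*(-22 + p) = (-22 + p)*(7 + p))
g(L) = L²*(86 + (-16 - L)² + 15*L) (g(L) = (-154 + (-16 - L)² - 15*(-16 - L))*L² = (-154 + (-16 - L)² + (240 + 15*L))*L² = (86 + (-16 - L)² + 15*L)*L² = L²*(86 + (-16 - L)² + 15*L))
√(-3633377 + g((-279 + 16)/(946 + 580))) = √(-3633377 + ((-279 + 16)/(946 + 580))²*(342 + ((-279 + 16)/(946 + 580))² + 47*((-279 + 16)/(946 + 580)))) = √(-3633377 + (-263/1526)²*(342 + (-263/1526)² + 47*(-263/1526))) = √(-3633377 + 69169*(342 + 69169/2328676 - 12361/1526)/2328676) = √(-3633377 + (69169/2328676)*(777613475/2328676)) = √(-3633377 + 53786746452275/5422731912976) = √(-19702775623026547677/5422731912976) = I*√19702775623026547677/2328676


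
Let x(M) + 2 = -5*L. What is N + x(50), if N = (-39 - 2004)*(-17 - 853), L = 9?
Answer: 1777363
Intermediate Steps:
x(M) = -47 (x(M) = -2 - 5*9 = -2 - 45 = -47)
N = 1777410 (N = -2043*(-870) = 1777410)
N + x(50) = 1777410 - 47 = 1777363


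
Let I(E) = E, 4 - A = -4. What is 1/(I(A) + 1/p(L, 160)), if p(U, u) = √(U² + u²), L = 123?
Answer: 325832/2606655 - 13*√241/2606655 ≈ 0.12492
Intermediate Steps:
A = 8 (A = 4 - 1*(-4) = 4 + 4 = 8)
1/(I(A) + 1/p(L, 160)) = 1/(8 + 1/(√(123² + 160²))) = 1/(8 + 1/(√(15129 + 25600))) = 1/(8 + 1/(√40729)) = 1/(8 + 1/(13*√241)) = 1/(8 + √241/3133)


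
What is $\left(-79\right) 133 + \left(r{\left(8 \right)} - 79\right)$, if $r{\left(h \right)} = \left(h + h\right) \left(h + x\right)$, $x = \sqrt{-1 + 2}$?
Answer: $-10442$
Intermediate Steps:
$x = 1$ ($x = \sqrt{1} = 1$)
$r{\left(h \right)} = 2 h \left(1 + h\right)$ ($r{\left(h \right)} = \left(h + h\right) \left(h + 1\right) = 2 h \left(1 + h\right)$)
$\left(-79\right) 133 + \left(r{\left(8 \right)} - 79\right) = \left(-79\right) 133 + \left(2 \cdot 8 \left(1 + 8\right) - 79\right) = -10507 - \left(79 - 144\right) = -10507 + \left(144 - 79\right) = -10507 + 65 = -10442$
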